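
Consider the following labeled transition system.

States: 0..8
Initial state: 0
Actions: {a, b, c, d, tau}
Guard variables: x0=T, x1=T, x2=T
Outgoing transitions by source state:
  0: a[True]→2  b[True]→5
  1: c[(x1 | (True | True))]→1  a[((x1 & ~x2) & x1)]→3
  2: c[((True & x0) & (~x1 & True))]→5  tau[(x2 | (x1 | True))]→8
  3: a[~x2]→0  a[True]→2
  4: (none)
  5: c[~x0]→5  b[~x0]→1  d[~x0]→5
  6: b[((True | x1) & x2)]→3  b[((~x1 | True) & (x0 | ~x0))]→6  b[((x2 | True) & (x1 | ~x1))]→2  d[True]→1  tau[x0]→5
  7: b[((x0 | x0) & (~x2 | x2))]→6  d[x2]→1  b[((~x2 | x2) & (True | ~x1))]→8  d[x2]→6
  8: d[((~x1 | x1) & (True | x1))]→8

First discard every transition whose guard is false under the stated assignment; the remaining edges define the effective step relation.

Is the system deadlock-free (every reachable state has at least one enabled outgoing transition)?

Answer: DEADLOCK at state 5

Working:
Reachable = {0,2,5,8}
  0: a→2  b→5  [2 out]
  2: tau→8  [1 out]
  5: ∅  [STUCK]
  8: d→8  [1 out]
witness 5: b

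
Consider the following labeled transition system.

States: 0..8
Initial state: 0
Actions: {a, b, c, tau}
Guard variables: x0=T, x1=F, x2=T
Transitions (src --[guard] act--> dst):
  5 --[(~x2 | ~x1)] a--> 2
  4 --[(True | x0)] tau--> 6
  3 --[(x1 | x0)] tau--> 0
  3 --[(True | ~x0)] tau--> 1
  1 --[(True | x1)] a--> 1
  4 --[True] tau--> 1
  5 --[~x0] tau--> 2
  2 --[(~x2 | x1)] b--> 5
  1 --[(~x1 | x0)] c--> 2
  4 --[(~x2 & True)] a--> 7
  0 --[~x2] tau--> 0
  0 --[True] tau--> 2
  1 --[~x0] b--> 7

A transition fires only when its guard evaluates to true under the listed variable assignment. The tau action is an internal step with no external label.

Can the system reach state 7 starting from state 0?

Answer: UNREACHABLE

Analysis:
Guard filter leaves 8 enabled edge(s).
L0 = {0}
L1 = {2}  now seen {0,2}
R = {0,2}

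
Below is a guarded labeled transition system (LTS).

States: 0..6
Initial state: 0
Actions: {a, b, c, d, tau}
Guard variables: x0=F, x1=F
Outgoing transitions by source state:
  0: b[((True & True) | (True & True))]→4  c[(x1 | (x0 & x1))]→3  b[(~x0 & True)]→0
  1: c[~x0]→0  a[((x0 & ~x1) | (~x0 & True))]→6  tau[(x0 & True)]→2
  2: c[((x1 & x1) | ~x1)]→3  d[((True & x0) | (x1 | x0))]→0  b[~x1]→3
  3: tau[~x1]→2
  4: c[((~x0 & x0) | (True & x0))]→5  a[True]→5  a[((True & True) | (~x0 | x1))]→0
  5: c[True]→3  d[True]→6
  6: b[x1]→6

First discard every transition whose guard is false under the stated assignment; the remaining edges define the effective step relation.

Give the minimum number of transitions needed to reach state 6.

Answer: 3

Trace:
Breadth-first toward 6:
  Layer 0: {0}
  Layer 1: {4}
  Layer 2: {5}
  Layer 3: {3,6}
6 enters at depth 3; path b·a·d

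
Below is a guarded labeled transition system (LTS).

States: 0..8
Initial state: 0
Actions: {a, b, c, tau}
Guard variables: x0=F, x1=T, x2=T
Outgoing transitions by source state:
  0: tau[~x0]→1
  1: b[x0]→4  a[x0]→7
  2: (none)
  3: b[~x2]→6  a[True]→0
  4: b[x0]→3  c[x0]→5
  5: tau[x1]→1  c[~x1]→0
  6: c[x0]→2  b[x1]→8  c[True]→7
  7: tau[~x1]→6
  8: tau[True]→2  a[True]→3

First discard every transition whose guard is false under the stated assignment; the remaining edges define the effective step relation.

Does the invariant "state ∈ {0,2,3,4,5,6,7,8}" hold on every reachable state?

Answer: INVARIANT VIOLATED at state 1

Analysis:
Inv-set: {0,2,3,4,5,6,7,8}
Reachable = {0,1}
  0: safe
  1: outside
counterexample path to 1: tau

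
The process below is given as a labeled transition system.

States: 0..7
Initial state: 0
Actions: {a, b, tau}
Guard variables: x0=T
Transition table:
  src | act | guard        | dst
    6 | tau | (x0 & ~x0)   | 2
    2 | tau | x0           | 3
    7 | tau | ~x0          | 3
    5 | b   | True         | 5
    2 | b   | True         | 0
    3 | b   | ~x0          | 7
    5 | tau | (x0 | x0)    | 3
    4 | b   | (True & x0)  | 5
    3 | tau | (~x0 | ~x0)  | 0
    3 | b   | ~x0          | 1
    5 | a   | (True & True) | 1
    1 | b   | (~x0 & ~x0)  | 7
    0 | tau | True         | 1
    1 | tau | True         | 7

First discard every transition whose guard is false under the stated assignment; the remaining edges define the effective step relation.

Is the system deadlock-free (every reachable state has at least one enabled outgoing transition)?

Answer: DEADLOCK at state 7

Trace:
Reach set: {0,1,7}
  0: tau→1  [1 exit(s)]
  1: tau→7  [1 exit(s)]
  7: ∅  [deadlock]
trace reaching 7: tau·tau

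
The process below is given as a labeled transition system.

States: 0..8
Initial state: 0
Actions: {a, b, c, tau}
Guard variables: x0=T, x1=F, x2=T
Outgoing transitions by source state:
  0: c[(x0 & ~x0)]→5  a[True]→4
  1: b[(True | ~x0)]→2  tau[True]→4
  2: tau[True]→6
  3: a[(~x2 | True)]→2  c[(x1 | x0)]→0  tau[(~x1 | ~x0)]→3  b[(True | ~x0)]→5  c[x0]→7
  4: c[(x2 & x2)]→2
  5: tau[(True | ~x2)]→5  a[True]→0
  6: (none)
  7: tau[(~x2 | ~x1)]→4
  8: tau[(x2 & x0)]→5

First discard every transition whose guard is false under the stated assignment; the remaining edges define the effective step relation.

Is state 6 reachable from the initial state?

Answer: REACHABLE

Trace:
14 transition(s) survive guard evaluation.
depth 0: {0}
depth 1: {4}  total {0,4}
depth 2: {2}  total {0,2,4}
depth 3: {6}  total {0,2,4,6}
Reachable = {0,2,4,6}
trace reaching 6: a·c·tau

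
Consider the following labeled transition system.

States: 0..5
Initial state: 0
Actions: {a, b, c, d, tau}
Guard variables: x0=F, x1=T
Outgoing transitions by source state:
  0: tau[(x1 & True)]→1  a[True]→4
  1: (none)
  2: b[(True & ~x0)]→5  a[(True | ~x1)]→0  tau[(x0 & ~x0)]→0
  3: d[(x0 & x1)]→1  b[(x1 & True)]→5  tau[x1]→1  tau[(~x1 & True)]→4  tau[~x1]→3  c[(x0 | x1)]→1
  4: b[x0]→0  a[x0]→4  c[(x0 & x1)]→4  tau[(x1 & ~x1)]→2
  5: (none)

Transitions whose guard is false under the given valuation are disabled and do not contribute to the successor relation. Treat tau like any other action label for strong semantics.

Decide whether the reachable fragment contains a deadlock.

Reach set: {0,1,4}
  0: a→4  tau→1  [deg 2]
  1: ∅  [STUCK]
  4: ∅  [STUCK]
Path to 1: tau

Answer: DEADLOCK at state 1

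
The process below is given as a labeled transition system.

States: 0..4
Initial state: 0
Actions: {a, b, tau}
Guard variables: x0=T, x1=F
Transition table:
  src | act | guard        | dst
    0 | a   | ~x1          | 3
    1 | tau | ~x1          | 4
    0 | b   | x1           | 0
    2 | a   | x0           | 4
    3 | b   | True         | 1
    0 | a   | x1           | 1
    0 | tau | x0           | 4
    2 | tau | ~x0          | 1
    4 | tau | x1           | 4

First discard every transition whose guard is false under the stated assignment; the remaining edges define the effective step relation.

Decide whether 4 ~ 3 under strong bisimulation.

Answer: NOT BISIMILAR

Analysis:
Refine partition for ~:
  π0 = {{0,1,2,3,4}}
  π1 = {{0},{1},{2},{3},{4}}
Fixed point at round 2; 5 class(es).
class of 4: {4}; class of 3: {3}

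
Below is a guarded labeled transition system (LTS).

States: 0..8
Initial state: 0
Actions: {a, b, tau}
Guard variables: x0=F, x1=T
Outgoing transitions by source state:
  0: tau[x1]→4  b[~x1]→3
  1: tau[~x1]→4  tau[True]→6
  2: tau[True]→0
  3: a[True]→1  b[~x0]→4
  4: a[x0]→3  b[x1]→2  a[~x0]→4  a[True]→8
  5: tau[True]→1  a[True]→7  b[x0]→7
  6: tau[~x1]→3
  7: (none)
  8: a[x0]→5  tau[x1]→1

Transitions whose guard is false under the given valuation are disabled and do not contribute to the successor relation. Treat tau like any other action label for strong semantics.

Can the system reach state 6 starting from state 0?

Answer: REACHABLE

Analysis:
After dropping false guards: 11 live edges.
Layer 0: {0}
Layer 1: {4}  now seen {0,4}
Layer 2: {2,8}  now seen {0,2,4,8}
Layer 3: {1}  now seen {0,1,2,4,8}
Layer 4: {6}  now seen {0,1,2,4,6,8}
Reachable = {0,1,2,4,6,8}
witness 6: tau·a·tau·tau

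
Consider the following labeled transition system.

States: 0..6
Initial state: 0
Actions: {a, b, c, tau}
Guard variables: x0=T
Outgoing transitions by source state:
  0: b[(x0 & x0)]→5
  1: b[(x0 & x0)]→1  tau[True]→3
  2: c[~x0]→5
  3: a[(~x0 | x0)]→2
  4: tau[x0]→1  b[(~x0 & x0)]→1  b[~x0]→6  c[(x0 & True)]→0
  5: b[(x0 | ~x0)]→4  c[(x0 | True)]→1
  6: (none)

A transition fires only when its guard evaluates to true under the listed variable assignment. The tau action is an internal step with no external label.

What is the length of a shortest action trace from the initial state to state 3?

Layered search for 3:
  Layer 0: {0}
  Layer 1: {5}
  Layer 2: {1,4}
  Layer 3: {3}
3 enters at depth 3; path b·c·tau

Answer: 3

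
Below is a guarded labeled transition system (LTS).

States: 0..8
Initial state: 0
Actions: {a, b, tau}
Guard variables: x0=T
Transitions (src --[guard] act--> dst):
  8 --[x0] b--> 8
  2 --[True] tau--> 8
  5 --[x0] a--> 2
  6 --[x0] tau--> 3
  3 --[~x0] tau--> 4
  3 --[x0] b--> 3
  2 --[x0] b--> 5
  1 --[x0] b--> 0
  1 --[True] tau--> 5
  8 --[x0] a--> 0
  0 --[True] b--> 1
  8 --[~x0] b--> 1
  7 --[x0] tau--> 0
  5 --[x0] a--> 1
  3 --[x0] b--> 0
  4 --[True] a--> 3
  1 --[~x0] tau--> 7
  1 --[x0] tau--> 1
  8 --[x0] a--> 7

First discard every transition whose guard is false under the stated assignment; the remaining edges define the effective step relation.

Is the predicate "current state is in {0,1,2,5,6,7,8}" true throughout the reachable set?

Answer: INVARIANT HOLDS

Analysis:
Safe = {0,1,2,5,6,7,8}
R = {0,1,2,5,7,8}
  0: ✓
  1: ✓
  2: ✓
  5: ✓
  7: ✓
  8: ✓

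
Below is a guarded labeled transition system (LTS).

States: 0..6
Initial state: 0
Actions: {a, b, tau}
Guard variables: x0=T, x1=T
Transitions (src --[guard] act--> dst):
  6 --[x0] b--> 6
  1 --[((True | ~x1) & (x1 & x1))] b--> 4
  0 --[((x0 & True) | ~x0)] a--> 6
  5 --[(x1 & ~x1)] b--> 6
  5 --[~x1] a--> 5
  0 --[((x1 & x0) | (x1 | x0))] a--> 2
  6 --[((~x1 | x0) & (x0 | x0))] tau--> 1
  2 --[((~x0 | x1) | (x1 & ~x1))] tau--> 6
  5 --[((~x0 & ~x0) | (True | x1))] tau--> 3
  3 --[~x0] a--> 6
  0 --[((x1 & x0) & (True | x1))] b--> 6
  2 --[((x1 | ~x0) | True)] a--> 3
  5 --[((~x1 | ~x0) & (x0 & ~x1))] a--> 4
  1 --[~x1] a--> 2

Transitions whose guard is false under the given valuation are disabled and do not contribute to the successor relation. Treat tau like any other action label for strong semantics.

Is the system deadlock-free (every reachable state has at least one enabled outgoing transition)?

Answer: DEADLOCK at state 3

Trace:
Reachable = {0,1,2,3,4,6}
  0: a→2  a→6  b→6  [3 out]
  1: b→4  [1 out]
  2: a→3  tau→6  [2 out]
  3: ∅  [no exit]
  4: ∅  [no exit]
  6: b→6  tau→1  [2 out]
witness 3: a·a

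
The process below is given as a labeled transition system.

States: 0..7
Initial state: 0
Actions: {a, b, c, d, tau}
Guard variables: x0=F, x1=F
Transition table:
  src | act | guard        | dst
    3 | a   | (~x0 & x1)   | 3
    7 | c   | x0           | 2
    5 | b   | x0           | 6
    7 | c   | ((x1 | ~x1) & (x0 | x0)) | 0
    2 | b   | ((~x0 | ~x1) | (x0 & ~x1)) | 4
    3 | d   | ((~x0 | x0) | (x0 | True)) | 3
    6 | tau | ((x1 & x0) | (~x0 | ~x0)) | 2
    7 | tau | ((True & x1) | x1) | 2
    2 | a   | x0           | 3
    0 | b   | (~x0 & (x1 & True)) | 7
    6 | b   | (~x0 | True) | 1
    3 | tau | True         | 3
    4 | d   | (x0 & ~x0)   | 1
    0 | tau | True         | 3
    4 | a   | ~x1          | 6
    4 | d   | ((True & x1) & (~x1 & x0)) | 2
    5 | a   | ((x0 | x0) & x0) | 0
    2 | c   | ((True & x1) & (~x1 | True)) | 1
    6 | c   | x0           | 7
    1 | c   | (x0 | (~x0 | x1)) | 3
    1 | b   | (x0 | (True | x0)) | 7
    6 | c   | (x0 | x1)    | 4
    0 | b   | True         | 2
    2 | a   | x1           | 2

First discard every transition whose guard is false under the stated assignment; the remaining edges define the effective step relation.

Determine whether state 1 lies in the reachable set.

Answer: REACHABLE

Trace:
After dropping false guards: 10 live edges.
Layer 0: {0}
Layer 1: {2,3}  now seen {0,2,3}
Layer 2: {4}  now seen {0,2,3,4}
Layer 3: {6}  now seen {0,2,3,4,6}
Layer 4: {1}  now seen {0,1,2,3,4,6}
Layer 5: {7}  now seen {0,1,2,3,4,6,7}
Reachable = {0,1,2,3,4,6,7}
witness 1: b·b·a·b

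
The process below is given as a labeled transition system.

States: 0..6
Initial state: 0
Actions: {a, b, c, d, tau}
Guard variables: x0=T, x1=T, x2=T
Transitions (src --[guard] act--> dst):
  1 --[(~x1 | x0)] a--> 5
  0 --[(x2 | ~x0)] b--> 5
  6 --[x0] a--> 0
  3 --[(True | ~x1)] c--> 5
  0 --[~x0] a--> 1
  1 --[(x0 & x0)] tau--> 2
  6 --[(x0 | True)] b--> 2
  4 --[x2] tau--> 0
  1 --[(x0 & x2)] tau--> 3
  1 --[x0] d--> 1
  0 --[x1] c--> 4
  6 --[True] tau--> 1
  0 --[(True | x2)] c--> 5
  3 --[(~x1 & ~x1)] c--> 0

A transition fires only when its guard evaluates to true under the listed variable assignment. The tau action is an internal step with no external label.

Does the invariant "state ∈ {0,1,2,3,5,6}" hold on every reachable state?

Safe = {0,1,2,3,5,6}
Reach set: {0,4,5}
  0: ✓
  4: VIOLATES
  5: ✓
reach 4 via c — violates

Answer: INVARIANT VIOLATED at state 4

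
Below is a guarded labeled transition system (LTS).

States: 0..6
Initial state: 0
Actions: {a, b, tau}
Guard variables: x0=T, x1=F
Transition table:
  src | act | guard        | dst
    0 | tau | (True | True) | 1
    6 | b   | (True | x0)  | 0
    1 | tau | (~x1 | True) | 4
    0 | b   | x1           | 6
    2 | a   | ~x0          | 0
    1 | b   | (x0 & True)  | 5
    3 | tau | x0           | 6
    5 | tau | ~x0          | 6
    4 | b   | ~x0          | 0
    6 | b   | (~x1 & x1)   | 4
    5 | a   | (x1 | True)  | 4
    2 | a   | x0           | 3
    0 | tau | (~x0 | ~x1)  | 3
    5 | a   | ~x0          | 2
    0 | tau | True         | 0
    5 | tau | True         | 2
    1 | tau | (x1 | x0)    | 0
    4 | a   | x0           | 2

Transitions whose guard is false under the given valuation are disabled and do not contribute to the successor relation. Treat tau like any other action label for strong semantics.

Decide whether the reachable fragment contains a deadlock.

Reachable = {0,1,2,3,4,5,6}
  0: tau→0  tau→1  tau→3  [3 out]
  1: b→5  tau→0  tau→4  [3 out]
  2: a→3  [1 out]
  3: tau→6  [1 out]
  4: a→2  [1 out]
  5: a→4  tau→2  [2 out]
  6: b→0  [1 out]

Answer: DEADLOCK-FREE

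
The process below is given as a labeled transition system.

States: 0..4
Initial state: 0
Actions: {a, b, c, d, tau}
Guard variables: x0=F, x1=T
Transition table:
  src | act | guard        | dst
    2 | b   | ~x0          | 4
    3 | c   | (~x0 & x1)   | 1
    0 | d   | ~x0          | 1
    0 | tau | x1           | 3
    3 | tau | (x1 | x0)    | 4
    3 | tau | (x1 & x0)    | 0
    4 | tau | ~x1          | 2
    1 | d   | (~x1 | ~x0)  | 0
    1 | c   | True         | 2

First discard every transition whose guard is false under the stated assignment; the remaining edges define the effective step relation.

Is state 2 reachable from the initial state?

7 transition(s) survive guard evaluation.
Layer 0: {0}
Layer 1: {1,3}  cumulative {0,1,3}
Layer 2: {2,4}  cumulative {0,1,2,3,4}
Reachable = {0,1,2,3,4}
witness 2: d·c

Answer: REACHABLE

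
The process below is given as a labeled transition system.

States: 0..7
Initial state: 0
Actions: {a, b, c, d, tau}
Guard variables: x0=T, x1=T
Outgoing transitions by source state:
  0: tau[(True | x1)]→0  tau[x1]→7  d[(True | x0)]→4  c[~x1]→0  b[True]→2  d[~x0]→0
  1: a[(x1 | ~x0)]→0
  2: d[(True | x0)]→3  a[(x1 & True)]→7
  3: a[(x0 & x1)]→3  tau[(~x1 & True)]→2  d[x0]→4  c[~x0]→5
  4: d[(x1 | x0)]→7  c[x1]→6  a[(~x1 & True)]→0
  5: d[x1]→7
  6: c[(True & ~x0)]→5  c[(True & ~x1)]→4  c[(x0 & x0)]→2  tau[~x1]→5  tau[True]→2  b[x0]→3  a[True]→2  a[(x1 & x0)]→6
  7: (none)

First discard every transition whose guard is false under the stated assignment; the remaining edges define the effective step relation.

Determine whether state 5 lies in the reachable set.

Answer: UNREACHABLE

Working:
17 transition(s) survive guard evaluation.
Layer 0: {0}
Layer 1: {2,4,7}  now seen {0,2,4,7}
Layer 2: {3,6}  now seen {0,2,3,4,6,7}
Reachable = {0,2,3,4,6,7}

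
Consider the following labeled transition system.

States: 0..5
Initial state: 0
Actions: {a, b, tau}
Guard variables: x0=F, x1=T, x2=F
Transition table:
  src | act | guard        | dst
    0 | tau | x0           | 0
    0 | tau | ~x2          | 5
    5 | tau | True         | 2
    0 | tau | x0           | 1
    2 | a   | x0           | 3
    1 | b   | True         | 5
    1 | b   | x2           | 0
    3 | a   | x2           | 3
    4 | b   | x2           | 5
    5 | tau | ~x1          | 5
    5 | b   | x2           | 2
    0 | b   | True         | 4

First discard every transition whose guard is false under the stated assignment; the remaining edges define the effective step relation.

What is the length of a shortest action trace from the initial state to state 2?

Answer: 2

Working:
Breadth-first toward 2:
  L0 = {0}
  L1 = {4,5}
  L2 = {2}
2 enters at depth 2; path tau·tau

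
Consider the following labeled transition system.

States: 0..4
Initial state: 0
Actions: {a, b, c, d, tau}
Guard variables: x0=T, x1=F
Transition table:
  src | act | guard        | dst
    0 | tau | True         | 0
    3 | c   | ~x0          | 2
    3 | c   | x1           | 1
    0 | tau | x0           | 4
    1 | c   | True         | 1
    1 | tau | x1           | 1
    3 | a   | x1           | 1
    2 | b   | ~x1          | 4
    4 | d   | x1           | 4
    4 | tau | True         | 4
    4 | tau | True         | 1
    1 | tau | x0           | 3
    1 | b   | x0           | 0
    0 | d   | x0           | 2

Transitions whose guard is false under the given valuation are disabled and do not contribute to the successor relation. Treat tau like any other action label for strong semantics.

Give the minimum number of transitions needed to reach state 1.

Answer: 2

Trace:
Layered search for 1:
  depth 0: {0}
  depth 1: {2,4}
  depth 2: {1}
first hit 1 at d=2 via tau·tau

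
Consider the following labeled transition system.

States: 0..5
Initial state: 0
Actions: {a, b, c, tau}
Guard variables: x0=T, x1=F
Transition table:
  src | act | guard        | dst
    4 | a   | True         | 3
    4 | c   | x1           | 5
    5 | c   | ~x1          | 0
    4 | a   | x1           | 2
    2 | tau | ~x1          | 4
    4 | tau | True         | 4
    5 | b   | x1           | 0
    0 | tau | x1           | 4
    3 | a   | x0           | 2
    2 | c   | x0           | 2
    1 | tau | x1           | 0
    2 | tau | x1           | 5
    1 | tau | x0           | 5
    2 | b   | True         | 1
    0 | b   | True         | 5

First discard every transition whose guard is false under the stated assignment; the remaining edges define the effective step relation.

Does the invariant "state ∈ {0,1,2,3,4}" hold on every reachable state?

Answer: INVARIANT VIOLATED at state 5

Working:
Safe = {0,1,2,3,4}
R = {0,5}
  0: ok
  5: VIOLATES
witness against invariant: b → 5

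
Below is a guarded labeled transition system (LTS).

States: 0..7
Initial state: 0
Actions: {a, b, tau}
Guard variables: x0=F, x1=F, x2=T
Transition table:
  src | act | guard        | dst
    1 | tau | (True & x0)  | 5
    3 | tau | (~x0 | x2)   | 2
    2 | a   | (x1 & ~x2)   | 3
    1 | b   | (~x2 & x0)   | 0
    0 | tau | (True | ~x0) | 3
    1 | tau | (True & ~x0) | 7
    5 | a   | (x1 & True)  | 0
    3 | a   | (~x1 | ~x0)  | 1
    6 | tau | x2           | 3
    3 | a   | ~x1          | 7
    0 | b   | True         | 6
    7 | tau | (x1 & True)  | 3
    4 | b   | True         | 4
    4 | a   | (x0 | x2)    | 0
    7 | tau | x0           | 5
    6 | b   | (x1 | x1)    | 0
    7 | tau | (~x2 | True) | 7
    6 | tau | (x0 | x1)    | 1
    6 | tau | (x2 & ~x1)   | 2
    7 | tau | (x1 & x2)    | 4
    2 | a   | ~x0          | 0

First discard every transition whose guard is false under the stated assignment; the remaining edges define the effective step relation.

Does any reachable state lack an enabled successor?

Reach set: {0,1,2,3,6,7}
  0: b→6  tau→3  [2 exit(s)]
  1: tau→7  [1 exit(s)]
  2: a→0  [1 exit(s)]
  3: a→1  a→7  tau→2  [3 exit(s)]
  6: tau→2  tau→3  [2 exit(s)]
  7: tau→7  [1 exit(s)]

Answer: DEADLOCK-FREE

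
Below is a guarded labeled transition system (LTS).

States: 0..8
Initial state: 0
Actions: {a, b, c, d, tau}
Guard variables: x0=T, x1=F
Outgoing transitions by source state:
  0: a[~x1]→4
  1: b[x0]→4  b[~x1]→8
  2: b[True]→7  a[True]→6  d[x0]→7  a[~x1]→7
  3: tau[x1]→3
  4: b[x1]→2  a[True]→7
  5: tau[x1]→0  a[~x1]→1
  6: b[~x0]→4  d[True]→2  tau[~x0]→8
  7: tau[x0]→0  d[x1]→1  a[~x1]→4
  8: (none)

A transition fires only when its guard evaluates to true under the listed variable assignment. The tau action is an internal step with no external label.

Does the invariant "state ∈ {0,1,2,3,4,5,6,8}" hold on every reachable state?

Answer: INVARIANT VIOLATED at state 7

Analysis:
Allowed set {0,1,2,3,4,5,6,8}
R = {0,4,7}
  0: ✓
  4: ✓
  7: outside
reach 7 via a·a — violates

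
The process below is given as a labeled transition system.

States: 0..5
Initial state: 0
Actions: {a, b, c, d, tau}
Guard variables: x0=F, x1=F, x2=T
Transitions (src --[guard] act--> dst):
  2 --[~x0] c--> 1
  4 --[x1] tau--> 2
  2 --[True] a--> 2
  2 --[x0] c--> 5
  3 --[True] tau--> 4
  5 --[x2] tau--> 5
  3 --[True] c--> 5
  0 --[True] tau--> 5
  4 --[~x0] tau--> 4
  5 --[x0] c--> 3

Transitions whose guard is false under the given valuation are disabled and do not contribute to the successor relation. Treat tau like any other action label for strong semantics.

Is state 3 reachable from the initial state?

Guard filter leaves 7 enabled edge(s).
Layer 0: {0}
Layer 1: {5}  now seen {0,5}
Reach set: {0,5}

Answer: UNREACHABLE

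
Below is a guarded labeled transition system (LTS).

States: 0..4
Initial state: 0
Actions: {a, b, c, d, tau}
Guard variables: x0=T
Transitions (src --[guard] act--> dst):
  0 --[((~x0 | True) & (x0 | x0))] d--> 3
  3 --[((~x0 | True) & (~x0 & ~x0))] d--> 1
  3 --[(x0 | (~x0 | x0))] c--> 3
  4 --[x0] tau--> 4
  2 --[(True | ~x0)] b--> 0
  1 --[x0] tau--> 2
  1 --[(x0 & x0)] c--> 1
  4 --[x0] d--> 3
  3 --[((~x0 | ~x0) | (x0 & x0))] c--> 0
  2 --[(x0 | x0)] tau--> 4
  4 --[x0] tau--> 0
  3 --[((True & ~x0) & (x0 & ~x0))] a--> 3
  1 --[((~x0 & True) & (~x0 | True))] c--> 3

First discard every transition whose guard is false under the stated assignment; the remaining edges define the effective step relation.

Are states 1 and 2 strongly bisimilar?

Answer: NOT BISIMILAR

Working:
Compute ~ classes (split until stable):
  π0 = {{0,1,2,3,4}}
  π1 = {{0},{1},{2},{3},{4}}
Fixed point at round 2; 5 class(es).
class of 1: {1}; class of 2: {2}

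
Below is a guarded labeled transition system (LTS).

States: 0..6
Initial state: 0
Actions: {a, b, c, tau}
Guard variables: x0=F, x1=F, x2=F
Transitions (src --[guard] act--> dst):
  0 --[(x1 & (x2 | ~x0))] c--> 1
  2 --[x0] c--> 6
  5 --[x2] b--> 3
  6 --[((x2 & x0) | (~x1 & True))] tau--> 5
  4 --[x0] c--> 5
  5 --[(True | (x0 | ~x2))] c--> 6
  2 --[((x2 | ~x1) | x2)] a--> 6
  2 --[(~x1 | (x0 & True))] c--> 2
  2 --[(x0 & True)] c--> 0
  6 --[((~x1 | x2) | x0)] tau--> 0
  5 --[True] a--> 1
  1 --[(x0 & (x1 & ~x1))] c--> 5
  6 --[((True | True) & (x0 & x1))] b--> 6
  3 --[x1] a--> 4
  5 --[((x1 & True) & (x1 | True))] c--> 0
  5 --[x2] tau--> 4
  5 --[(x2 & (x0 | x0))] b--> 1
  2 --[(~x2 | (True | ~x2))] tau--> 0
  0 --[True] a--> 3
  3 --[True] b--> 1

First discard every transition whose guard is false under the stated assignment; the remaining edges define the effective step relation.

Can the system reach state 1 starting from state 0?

Answer: REACHABLE

Working:
After dropping false guards: 9 live edges.
L0 = {0}
L1 = {3}  now seen {0,3}
L2 = {1}  now seen {0,1,3}
Reach set: {0,1,3}
trace reaching 1: a·b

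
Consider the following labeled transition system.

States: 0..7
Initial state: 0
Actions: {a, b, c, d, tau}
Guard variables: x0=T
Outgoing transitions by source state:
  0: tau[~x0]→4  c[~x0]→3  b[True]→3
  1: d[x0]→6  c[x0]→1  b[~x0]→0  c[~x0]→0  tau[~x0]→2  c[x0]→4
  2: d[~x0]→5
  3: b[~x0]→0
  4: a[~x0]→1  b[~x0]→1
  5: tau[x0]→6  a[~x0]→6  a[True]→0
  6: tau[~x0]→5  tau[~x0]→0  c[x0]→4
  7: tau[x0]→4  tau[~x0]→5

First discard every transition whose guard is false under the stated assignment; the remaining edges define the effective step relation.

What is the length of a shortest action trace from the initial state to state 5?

Answer: UNREACHABLE

Analysis:
BFS to 5:
  Layer 0: {0}
  Layer 1: {3}
5 never appears.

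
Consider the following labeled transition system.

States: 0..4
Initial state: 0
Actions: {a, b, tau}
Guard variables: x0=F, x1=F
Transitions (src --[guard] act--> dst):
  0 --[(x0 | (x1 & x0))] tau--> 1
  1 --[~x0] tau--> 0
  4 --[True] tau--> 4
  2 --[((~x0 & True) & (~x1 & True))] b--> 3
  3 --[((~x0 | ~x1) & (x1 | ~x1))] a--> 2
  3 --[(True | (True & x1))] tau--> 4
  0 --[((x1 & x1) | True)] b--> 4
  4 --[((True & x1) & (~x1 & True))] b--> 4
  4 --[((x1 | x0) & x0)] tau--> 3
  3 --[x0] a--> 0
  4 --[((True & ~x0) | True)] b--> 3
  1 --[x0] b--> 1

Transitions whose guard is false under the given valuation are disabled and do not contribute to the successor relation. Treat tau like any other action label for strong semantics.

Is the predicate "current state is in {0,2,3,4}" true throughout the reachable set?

Inv-set: {0,2,3,4}
Reach set: {0,2,3,4}
  0: ✓
  2: ✓
  3: ✓
  4: ✓

Answer: INVARIANT HOLDS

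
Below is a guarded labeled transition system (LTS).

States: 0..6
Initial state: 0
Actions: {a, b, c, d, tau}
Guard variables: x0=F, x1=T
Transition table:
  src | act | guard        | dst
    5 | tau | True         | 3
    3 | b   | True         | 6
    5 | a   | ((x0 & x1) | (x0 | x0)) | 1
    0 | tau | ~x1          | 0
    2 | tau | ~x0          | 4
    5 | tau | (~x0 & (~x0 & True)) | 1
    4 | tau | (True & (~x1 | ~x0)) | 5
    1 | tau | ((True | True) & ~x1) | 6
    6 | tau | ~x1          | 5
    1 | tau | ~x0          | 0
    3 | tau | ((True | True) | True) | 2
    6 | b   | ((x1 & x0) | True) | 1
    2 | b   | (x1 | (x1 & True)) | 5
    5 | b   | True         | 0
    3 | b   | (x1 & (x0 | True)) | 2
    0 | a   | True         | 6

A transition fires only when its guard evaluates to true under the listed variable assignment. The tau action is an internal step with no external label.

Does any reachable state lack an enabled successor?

Answer: DEADLOCK-FREE

Analysis:
Reachable = {0,1,6}
  0: a→6  [deg 1]
  1: tau→0  [deg 1]
  6: b→1  [deg 1]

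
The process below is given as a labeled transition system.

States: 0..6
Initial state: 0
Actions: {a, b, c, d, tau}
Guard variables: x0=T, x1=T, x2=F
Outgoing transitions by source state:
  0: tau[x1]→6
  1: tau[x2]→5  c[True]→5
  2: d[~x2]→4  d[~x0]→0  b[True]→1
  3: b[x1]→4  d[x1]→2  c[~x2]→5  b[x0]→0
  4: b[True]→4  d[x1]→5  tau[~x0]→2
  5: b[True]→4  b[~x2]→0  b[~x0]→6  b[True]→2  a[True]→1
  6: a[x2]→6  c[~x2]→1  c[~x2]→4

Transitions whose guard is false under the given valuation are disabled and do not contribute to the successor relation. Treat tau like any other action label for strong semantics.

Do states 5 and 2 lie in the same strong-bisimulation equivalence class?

Answer: NOT BISIMILAR

Working:
Refine partition for ~:
  round 0: {{0,1,2,3,4,5,6}}
  round 1: {{0},{1,6},{2,4},{3},{5}}
  round 2: {{0},{1},{2},{3},{4},{5},{6}}
Fixed point at round 3; 7 class(es).
[5]={5}  [2]={2}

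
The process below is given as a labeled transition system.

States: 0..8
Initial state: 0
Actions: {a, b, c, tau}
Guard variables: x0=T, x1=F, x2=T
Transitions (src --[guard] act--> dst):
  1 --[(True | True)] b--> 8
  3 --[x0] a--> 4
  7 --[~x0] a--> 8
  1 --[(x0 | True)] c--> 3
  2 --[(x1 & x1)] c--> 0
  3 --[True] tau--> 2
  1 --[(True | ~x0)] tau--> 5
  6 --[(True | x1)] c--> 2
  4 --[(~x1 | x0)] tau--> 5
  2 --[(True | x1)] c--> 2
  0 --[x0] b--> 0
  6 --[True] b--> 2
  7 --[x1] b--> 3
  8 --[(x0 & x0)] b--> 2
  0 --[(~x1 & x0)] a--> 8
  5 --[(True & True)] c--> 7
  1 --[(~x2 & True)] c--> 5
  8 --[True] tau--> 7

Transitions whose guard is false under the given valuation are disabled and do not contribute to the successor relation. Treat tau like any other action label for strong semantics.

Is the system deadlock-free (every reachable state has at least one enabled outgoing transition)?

Answer: DEADLOCK at state 7

Trace:
R = {0,2,7,8}
  0: a→8  b→0  [2 out]
  2: c→2  [1 out]
  7: ∅  [deadlock]
  8: b→2  tau→7  [2 out]
trace reaching 7: a·tau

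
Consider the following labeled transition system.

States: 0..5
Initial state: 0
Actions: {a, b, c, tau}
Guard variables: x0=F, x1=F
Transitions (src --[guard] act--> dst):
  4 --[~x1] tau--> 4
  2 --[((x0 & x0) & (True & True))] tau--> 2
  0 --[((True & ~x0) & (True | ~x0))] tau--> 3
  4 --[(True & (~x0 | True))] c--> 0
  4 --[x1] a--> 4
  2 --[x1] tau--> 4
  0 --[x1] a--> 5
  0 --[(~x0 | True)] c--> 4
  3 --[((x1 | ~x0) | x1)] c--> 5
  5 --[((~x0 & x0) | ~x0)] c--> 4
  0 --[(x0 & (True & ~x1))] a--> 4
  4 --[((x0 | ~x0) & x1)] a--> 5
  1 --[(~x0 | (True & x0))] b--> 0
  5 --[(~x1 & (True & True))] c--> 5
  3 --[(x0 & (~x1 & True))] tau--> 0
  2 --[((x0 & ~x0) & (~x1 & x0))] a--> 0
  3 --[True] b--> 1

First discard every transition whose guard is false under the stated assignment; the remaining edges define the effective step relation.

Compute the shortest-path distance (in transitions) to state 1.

Answer: 2

Trace:
Layered search for 1:
  depth 0: {0}
  depth 1: {3,4}
  depth 2: {1,5}
depth(1)=2, e.g. tau·b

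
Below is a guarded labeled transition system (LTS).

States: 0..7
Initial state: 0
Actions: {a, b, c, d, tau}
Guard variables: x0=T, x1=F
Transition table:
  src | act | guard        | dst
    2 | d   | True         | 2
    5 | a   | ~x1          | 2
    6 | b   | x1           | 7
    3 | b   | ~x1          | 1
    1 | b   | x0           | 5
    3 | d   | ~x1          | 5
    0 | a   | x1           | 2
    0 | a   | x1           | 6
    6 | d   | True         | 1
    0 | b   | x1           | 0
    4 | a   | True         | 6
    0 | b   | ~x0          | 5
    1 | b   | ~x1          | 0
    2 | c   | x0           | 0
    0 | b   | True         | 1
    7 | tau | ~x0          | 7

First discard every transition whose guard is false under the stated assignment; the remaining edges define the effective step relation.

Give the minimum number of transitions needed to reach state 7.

Answer: UNREACHABLE

Working:
Breadth-first toward 7:
  Layer 0: {0}
  Layer 1: {1}
  Layer 2: {5}
  Layer 3: {2}
7 never appears.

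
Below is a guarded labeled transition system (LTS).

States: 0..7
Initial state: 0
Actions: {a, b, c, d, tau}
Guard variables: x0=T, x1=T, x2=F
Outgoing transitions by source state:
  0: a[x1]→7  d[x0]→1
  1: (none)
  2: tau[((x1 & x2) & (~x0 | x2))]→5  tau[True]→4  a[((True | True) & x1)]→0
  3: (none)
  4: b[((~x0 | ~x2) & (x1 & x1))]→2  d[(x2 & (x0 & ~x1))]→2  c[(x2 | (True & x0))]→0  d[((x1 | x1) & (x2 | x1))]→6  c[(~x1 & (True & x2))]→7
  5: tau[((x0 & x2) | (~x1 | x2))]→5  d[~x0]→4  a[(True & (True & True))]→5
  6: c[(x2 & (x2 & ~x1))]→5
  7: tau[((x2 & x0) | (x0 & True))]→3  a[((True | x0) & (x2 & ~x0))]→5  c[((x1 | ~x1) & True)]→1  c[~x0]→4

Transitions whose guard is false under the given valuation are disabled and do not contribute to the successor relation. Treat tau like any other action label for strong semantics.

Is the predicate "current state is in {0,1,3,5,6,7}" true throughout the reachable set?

Answer: INVARIANT HOLDS

Trace:
Allowed set {0,1,3,5,6,7}
Reachable = {0,1,3,7}
  0: ok
  1: ok
  3: ok
  7: ok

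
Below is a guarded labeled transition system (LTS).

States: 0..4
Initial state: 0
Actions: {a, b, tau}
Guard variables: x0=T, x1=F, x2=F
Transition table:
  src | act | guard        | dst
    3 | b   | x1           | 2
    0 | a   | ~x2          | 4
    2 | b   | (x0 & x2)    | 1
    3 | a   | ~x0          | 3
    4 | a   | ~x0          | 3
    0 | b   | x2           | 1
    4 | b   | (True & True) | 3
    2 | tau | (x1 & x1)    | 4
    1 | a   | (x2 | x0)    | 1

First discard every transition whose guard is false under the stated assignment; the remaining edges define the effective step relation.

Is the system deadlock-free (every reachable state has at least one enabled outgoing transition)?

Answer: DEADLOCK at state 3

Analysis:
Reachable = {0,3,4}
  0: a→4  [1 exit(s)]
  3: ∅  [no exit]
  4: b→3  [1 exit(s)]
trace reaching 3: a·b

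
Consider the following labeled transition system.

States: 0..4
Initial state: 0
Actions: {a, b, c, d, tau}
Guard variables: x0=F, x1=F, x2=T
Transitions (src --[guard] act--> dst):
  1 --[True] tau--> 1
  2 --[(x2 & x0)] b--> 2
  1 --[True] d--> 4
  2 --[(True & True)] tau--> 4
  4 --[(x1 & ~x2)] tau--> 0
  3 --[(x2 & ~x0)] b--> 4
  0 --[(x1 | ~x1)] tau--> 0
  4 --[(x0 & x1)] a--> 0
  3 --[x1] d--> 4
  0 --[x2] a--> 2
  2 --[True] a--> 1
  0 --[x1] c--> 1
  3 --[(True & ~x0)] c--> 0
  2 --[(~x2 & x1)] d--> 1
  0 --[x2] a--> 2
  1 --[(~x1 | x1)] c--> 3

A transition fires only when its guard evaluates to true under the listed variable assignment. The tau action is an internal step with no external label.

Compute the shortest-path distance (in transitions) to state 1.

BFS to 1:
  L0 = {0}
  L1 = {2}
  L2 = {1,4}
1 enters at depth 2; path a·a

Answer: 2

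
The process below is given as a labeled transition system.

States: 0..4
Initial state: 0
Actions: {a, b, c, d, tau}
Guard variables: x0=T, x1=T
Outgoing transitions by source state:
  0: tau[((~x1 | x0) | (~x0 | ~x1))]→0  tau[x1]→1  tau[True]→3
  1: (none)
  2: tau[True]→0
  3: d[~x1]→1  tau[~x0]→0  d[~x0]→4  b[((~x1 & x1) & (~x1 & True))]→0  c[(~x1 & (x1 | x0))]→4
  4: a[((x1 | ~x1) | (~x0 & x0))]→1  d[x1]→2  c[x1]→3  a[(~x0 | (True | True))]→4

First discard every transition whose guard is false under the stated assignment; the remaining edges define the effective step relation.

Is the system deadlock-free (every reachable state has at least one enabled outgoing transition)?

Answer: DEADLOCK at state 1

Analysis:
Reach set: {0,1,3}
  0: tau→0  tau→1  tau→3  [deg 3]
  1: ∅  [STUCK]
  3: ∅  [STUCK]
trace reaching 1: tau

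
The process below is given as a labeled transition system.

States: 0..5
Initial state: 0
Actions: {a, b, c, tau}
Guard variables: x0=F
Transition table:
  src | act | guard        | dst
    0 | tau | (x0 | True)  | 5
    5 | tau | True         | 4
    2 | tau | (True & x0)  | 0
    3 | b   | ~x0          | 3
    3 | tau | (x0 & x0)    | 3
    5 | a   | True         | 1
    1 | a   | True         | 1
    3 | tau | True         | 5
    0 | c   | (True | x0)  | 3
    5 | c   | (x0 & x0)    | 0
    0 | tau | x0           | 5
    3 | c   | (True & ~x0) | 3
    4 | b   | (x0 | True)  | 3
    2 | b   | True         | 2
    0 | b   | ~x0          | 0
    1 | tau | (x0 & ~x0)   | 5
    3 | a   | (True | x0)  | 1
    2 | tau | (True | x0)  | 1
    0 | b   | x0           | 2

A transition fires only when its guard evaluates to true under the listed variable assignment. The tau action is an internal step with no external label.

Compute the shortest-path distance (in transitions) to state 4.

Answer: 2

Working:
Breadth-first toward 4:
  L0 = {0}
  L1 = {3,5}
  L2 = {1,4}
depth(4)=2, e.g. tau·tau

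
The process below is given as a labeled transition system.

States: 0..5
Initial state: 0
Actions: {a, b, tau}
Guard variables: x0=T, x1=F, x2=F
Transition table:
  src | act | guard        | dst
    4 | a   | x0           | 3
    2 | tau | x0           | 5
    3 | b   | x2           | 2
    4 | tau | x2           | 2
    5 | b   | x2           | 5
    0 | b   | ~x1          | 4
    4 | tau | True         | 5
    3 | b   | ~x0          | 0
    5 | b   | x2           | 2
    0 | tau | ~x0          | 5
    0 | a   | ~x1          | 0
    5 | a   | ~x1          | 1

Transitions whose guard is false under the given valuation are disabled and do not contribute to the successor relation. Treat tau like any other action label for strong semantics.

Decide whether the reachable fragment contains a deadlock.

Answer: DEADLOCK at state 1

Analysis:
Reachable = {0,1,3,4,5}
  0: a→0  b→4  [2 out]
  1: ∅  [no exit]
  3: ∅  [no exit]
  4: a→3  tau→5  [2 out]
  5: a→1  [1 out]
witness 1: b·tau·a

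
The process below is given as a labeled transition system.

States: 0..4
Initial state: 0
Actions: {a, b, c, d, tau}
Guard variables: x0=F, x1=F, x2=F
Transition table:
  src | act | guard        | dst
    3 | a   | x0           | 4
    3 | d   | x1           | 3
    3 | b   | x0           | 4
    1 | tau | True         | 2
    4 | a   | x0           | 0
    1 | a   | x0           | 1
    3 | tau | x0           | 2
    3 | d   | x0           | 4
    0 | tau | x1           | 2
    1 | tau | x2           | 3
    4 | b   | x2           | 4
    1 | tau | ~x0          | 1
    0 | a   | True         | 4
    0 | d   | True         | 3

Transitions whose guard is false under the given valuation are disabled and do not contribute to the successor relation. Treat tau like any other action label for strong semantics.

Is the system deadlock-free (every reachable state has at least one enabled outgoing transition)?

Answer: DEADLOCK at state 3

Trace:
Reachable = {0,3,4}
  0: a→4  d→3  [2 out]
  3: ∅  [STUCK]
  4: ∅  [STUCK]
trace reaching 3: d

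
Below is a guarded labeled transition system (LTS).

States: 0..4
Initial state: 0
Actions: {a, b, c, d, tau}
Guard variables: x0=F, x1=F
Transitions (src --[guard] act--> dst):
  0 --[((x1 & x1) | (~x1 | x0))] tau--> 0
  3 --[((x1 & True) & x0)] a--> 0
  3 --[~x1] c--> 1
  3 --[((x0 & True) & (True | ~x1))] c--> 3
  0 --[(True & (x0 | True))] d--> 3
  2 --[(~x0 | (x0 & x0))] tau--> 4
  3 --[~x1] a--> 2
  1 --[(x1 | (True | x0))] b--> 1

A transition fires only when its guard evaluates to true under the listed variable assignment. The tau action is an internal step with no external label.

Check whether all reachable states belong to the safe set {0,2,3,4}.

Allowed set {0,2,3,4}
Reachable = {0,1,2,3,4}
  0: safe
  1: ✗ unsafe
  2: safe
  3: safe
  4: safe
counterexample path to 1: d·c

Answer: INVARIANT VIOLATED at state 1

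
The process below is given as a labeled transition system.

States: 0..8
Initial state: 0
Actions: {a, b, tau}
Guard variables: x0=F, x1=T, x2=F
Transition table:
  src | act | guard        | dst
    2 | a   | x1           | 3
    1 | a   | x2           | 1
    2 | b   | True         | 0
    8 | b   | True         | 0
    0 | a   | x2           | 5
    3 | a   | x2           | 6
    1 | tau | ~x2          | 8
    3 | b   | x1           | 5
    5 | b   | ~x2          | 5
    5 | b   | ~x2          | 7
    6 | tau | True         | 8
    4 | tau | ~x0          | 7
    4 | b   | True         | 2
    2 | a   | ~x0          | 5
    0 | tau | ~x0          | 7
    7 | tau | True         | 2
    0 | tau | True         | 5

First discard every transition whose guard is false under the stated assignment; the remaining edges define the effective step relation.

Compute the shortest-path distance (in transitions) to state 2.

BFS to 2:
  depth 0: {0}
  depth 1: {5,7}
  depth 2: {2}
depth(2)=2, e.g. tau·tau

Answer: 2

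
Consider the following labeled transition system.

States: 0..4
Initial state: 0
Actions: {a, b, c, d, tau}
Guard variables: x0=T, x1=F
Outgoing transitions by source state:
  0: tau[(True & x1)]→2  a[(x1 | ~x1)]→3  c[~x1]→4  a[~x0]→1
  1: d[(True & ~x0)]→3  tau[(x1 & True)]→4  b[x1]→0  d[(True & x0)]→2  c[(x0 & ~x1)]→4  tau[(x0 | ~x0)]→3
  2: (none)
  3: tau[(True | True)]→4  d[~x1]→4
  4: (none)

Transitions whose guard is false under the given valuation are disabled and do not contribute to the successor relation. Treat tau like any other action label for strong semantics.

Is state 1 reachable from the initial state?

Answer: UNREACHABLE

Analysis:
After dropping false guards: 7 live edges.
L0 = {0}
L1 = {3,4}  now seen {0,3,4}
R = {0,3,4}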